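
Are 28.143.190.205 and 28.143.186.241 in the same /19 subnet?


Mask: 255.255.224.0
28.143.190.205 AND mask = 28.143.160.0
28.143.186.241 AND mask = 28.143.160.0
Yes, same subnet (28.143.160.0)


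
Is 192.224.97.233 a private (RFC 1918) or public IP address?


RFC 1918 private ranges:
  10.0.0.0/8 (10.0.0.0 - 10.255.255.255)
  172.16.0.0/12 (172.16.0.0 - 172.31.255.255)
  192.168.0.0/16 (192.168.0.0 - 192.168.255.255)
Public (not in any RFC 1918 range)


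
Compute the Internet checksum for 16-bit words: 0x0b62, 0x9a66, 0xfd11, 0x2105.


Sum all words (with carry folding):
+ 0x0b62 = 0x0b62
+ 0x9a66 = 0xa5c8
+ 0xfd11 = 0xa2da
+ 0x2105 = 0xc3df
One's complement: ~0xc3df
Checksum = 0x3c20


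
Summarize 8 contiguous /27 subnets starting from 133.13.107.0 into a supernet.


Original prefix: /27
Number of subnets: 8 = 2^3
New prefix = 27 - 3 = 24
Supernet: 133.13.107.0/24


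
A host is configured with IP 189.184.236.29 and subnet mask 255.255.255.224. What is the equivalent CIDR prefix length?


Binary: 11111111.11111111.11111111.11100000
Count leading 1s
Prefix: /27


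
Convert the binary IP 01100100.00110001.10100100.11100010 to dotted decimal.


01100100 = 100
00110001 = 49
10100100 = 164
11100010 = 226
IP: 100.49.164.226


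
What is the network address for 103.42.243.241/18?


IP:   01100111.00101010.11110011.11110001
Mask: 11111111.11111111.11000000.00000000
AND operation:
Net:  01100111.00101010.11000000.00000000
Network: 103.42.192.0/18


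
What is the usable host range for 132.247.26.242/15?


Network: 132.246.0.0
Broadcast: 132.247.255.255
First usable = network + 1
Last usable = broadcast - 1
Range: 132.246.0.1 to 132.247.255.254


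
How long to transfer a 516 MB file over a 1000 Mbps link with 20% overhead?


Effective throughput = 1000 * (1 - 20/100) = 800 Mbps
File size in Mb = 516 * 8 = 4128 Mb
Time = 4128 / 800
Time = 5.16 seconds


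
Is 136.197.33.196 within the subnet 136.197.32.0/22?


Subnet network: 136.197.32.0
Test IP AND mask: 136.197.32.0
Yes, 136.197.33.196 is in 136.197.32.0/22


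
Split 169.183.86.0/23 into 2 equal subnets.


New prefix = 23 + 1 = 24
Each subnet has 256 addresses
  169.183.86.0/24
  169.183.87.0/24
Subnets: 169.183.86.0/24, 169.183.87.0/24


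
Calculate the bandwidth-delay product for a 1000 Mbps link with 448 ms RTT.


BDP = bandwidth * RTT
= 1000 Mbps * 448 ms
= 1000 * 1e6 * 448 / 1000 bits
= 448000000 bits
= 56000000 bytes
= 54687.5 KB
BDP = 448000000 bits (56000000 bytes)


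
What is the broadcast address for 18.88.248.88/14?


Network: 18.88.0.0/14
Host bits = 18
Set all host bits to 1:
Broadcast: 18.91.255.255


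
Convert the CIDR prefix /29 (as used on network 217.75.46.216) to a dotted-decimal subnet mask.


/29 means 29 network bits, 3 host bits
Binary: 11111111111111111111111111111000
Mask: 255.255.255.248


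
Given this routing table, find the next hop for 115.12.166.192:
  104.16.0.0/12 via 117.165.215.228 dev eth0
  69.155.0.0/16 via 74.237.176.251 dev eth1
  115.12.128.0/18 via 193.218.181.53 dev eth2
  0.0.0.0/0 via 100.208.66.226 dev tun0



Longest prefix match for 115.12.166.192:
  /12 104.16.0.0: no
  /16 69.155.0.0: no
  /18 115.12.128.0: MATCH
  /0 0.0.0.0: MATCH
Selected: next-hop 193.218.181.53 via eth2 (matched /18)


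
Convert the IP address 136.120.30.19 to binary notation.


136 = 10001000
120 = 01111000
30 = 00011110
19 = 00010011
Binary: 10001000.01111000.00011110.00010011


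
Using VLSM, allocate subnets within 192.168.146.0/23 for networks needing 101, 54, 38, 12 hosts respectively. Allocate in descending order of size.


101 hosts -> /25 (126 usable): 192.168.146.0/25
54 hosts -> /26 (62 usable): 192.168.146.128/26
38 hosts -> /26 (62 usable): 192.168.146.192/26
12 hosts -> /28 (14 usable): 192.168.147.0/28
Allocation: 192.168.146.0/25 (101 hosts, 126 usable); 192.168.146.128/26 (54 hosts, 62 usable); 192.168.146.192/26 (38 hosts, 62 usable); 192.168.147.0/28 (12 hosts, 14 usable)


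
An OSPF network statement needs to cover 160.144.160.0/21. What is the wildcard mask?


Subnet mask: 255.255.248.0
Wildcard = 255.255.255.255 - subnet mask
255 - 255 = 0
255 - 255 = 0
255 - 248 = 7
255 - 0 = 255
Wildcard: 0.0.7.255


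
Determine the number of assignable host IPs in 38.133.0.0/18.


Host bits = 32 - 18 = 14
Total addresses = 2^14 = 16384
Usable = total - 2 (network and broadcast)
Usable hosts: 16382


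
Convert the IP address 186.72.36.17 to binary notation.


186 = 10111010
72 = 01001000
36 = 00100100
17 = 00010001
Binary: 10111010.01001000.00100100.00010001


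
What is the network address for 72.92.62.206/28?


IP:   01001000.01011100.00111110.11001110
Mask: 11111111.11111111.11111111.11110000
AND operation:
Net:  01001000.01011100.00111110.11000000
Network: 72.92.62.192/28


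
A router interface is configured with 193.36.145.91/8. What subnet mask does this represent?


/8 means 8 network bits, 24 host bits
Binary: 11111111000000000000000000000000
Mask: 255.0.0.0


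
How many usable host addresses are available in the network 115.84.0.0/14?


Host bits = 32 - 14 = 18
Total addresses = 2^18 = 262144
Usable = total - 2 (network and broadcast)
Usable hosts: 262142


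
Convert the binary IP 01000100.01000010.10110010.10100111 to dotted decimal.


01000100 = 68
01000010 = 66
10110010 = 178
10100111 = 167
IP: 68.66.178.167


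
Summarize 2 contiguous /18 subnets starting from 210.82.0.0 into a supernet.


Original prefix: /18
Number of subnets: 2 = 2^1
New prefix = 18 - 1 = 17
Supernet: 210.82.0.0/17


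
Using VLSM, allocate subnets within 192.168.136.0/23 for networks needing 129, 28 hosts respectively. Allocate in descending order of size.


129 hosts -> /24 (254 usable): 192.168.136.0/24
28 hosts -> /27 (30 usable): 192.168.137.0/27
Allocation: 192.168.136.0/24 (129 hosts, 254 usable); 192.168.137.0/27 (28 hosts, 30 usable)


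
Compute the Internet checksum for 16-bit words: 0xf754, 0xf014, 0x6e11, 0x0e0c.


Sum all words (with carry folding):
+ 0xf754 = 0xf754
+ 0xf014 = 0xe769
+ 0x6e11 = 0x557b
+ 0x0e0c = 0x6387
One's complement: ~0x6387
Checksum = 0x9c78


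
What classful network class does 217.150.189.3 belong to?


First octet: 217
Binary: 11011001
110xxxxx -> Class C (192-223)
Class C, default mask 255.255.255.0 (/24)


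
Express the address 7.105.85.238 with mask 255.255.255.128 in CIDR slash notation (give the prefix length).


Binary: 11111111.11111111.11111111.10000000
Count leading 1s
Prefix: /25


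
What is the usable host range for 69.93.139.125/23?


Network: 69.93.138.0
Broadcast: 69.93.139.255
First usable = network + 1
Last usable = broadcast - 1
Range: 69.93.138.1 to 69.93.139.254


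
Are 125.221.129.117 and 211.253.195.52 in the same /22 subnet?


Mask: 255.255.252.0
125.221.129.117 AND mask = 125.221.128.0
211.253.195.52 AND mask = 211.253.192.0
No, different subnets (125.221.128.0 vs 211.253.192.0)


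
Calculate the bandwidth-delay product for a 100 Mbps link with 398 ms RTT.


BDP = bandwidth * RTT
= 100 Mbps * 398 ms
= 100 * 1e6 * 398 / 1000 bits
= 39800000 bits
= 4975000 bytes
= 4858.3984 KB
BDP = 39800000 bits (4975000 bytes)


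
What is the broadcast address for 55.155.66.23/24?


Network: 55.155.66.0/24
Host bits = 8
Set all host bits to 1:
Broadcast: 55.155.66.255


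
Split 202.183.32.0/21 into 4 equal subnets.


New prefix = 21 + 2 = 23
Each subnet has 512 addresses
  202.183.32.0/23
  202.183.34.0/23
  202.183.36.0/23
  202.183.38.0/23
Subnets: 202.183.32.0/23, 202.183.34.0/23, 202.183.36.0/23, 202.183.38.0/23


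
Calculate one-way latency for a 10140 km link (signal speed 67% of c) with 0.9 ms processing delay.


Speed = 0.67 * 3e5 km/s = 201000 km/s
Propagation delay = 10140 / 201000 = 0.0504 s = 50.4478 ms
Processing delay = 0.9 ms
Total one-way latency = 51.3478 ms


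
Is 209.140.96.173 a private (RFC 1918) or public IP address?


RFC 1918 private ranges:
  10.0.0.0/8 (10.0.0.0 - 10.255.255.255)
  172.16.0.0/12 (172.16.0.0 - 172.31.255.255)
  192.168.0.0/16 (192.168.0.0 - 192.168.255.255)
Public (not in any RFC 1918 range)


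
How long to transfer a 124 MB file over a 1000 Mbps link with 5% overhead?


Effective throughput = 1000 * (1 - 5/100) = 950 Mbps
File size in Mb = 124 * 8 = 992 Mb
Time = 992 / 950
Time = 1.0442 seconds


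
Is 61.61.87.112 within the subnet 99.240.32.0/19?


Subnet network: 99.240.32.0
Test IP AND mask: 61.61.64.0
No, 61.61.87.112 is not in 99.240.32.0/19


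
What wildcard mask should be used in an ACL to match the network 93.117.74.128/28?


Subnet mask: 255.255.255.240
Wildcard = 255.255.255.255 - subnet mask
255 - 255 = 0
255 - 255 = 0
255 - 255 = 0
255 - 240 = 15
Wildcard: 0.0.0.15


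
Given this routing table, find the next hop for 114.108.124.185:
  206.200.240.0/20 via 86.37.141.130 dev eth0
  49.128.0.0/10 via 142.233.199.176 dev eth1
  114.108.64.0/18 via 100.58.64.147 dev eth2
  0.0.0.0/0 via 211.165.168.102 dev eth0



Longest prefix match for 114.108.124.185:
  /20 206.200.240.0: no
  /10 49.128.0.0: no
  /18 114.108.64.0: MATCH
  /0 0.0.0.0: MATCH
Selected: next-hop 100.58.64.147 via eth2 (matched /18)


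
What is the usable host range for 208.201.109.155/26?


Network: 208.201.109.128
Broadcast: 208.201.109.191
First usable = network + 1
Last usable = broadcast - 1
Range: 208.201.109.129 to 208.201.109.190


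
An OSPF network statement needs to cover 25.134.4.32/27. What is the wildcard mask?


Subnet mask: 255.255.255.224
Wildcard = 255.255.255.255 - subnet mask
255 - 255 = 0
255 - 255 = 0
255 - 255 = 0
255 - 224 = 31
Wildcard: 0.0.0.31


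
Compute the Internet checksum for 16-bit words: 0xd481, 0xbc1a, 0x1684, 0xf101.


Sum all words (with carry folding):
+ 0xd481 = 0xd481
+ 0xbc1a = 0x909c
+ 0x1684 = 0xa720
+ 0xf101 = 0x9822
One's complement: ~0x9822
Checksum = 0x67dd


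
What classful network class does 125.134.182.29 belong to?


First octet: 125
Binary: 01111101
0xxxxxxx -> Class A (1-126)
Class A, default mask 255.0.0.0 (/8)


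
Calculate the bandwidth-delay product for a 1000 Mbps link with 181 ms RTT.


BDP = bandwidth * RTT
= 1000 Mbps * 181 ms
= 1000 * 1e6 * 181 / 1000 bits
= 181000000 bits
= 22625000 bytes
= 22094.7266 KB
BDP = 181000000 bits (22625000 bytes)


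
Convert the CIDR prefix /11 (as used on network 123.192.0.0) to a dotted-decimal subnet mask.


/11 means 11 network bits, 21 host bits
Binary: 11111111111000000000000000000000
Mask: 255.224.0.0


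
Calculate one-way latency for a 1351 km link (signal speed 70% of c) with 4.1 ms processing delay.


Speed = 0.7 * 3e5 km/s = 210000 km/s
Propagation delay = 1351 / 210000 = 0.0064 s = 6.4333 ms
Processing delay = 4.1 ms
Total one-way latency = 10.5333 ms


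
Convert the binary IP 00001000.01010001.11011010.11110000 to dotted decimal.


00001000 = 8
01010001 = 81
11011010 = 218
11110000 = 240
IP: 8.81.218.240


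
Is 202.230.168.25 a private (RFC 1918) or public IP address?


RFC 1918 private ranges:
  10.0.0.0/8 (10.0.0.0 - 10.255.255.255)
  172.16.0.0/12 (172.16.0.0 - 172.31.255.255)
  192.168.0.0/16 (192.168.0.0 - 192.168.255.255)
Public (not in any RFC 1918 range)


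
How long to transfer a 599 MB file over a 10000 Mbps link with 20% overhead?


Effective throughput = 10000 * (1 - 20/100) = 8000 Mbps
File size in Mb = 599 * 8 = 4792 Mb
Time = 4792 / 8000
Time = 0.599 seconds


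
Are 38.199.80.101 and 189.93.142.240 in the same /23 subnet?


Mask: 255.255.254.0
38.199.80.101 AND mask = 38.199.80.0
189.93.142.240 AND mask = 189.93.142.0
No, different subnets (38.199.80.0 vs 189.93.142.0)


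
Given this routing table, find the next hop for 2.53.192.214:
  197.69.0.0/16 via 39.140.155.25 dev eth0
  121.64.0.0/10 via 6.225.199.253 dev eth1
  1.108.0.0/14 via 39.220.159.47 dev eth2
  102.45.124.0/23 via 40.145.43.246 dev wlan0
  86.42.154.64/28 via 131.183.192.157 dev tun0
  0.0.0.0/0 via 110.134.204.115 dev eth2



Longest prefix match for 2.53.192.214:
  /16 197.69.0.0: no
  /10 121.64.0.0: no
  /14 1.108.0.0: no
  /23 102.45.124.0: no
  /28 86.42.154.64: no
  /0 0.0.0.0: MATCH
Selected: next-hop 110.134.204.115 via eth2 (matched /0)


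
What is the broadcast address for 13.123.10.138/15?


Network: 13.122.0.0/15
Host bits = 17
Set all host bits to 1:
Broadcast: 13.123.255.255


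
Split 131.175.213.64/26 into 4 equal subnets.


New prefix = 26 + 2 = 28
Each subnet has 16 addresses
  131.175.213.64/28
  131.175.213.80/28
  131.175.213.96/28
  131.175.213.112/28
Subnets: 131.175.213.64/28, 131.175.213.80/28, 131.175.213.96/28, 131.175.213.112/28


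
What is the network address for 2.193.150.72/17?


IP:   00000010.11000001.10010110.01001000
Mask: 11111111.11111111.10000000.00000000
AND operation:
Net:  00000010.11000001.10000000.00000000
Network: 2.193.128.0/17


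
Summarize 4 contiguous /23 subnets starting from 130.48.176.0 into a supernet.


Original prefix: /23
Number of subnets: 4 = 2^2
New prefix = 23 - 2 = 21
Supernet: 130.48.176.0/21


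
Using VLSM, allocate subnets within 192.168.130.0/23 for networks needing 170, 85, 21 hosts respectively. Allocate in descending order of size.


170 hosts -> /24 (254 usable): 192.168.130.0/24
85 hosts -> /25 (126 usable): 192.168.131.0/25
21 hosts -> /27 (30 usable): 192.168.131.128/27
Allocation: 192.168.130.0/24 (170 hosts, 254 usable); 192.168.131.0/25 (85 hosts, 126 usable); 192.168.131.128/27 (21 hosts, 30 usable)


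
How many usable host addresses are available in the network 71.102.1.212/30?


Host bits = 32 - 30 = 2
Total addresses = 2^2 = 4
Usable = total - 2 (network and broadcast)
Usable hosts: 2


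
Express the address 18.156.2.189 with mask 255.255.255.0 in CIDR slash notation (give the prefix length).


Binary: 11111111.11111111.11111111.00000000
Count leading 1s
Prefix: /24


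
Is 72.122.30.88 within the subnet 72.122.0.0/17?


Subnet network: 72.122.0.0
Test IP AND mask: 72.122.0.0
Yes, 72.122.30.88 is in 72.122.0.0/17


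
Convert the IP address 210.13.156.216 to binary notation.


210 = 11010010
13 = 00001101
156 = 10011100
216 = 11011000
Binary: 11010010.00001101.10011100.11011000


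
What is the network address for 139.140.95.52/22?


IP:   10001011.10001100.01011111.00110100
Mask: 11111111.11111111.11111100.00000000
AND operation:
Net:  10001011.10001100.01011100.00000000
Network: 139.140.92.0/22


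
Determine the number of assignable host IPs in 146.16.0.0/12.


Host bits = 32 - 12 = 20
Total addresses = 2^20 = 1048576
Usable = total - 2 (network and broadcast)
Usable hosts: 1048574


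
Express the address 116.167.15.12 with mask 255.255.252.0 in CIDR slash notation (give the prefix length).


Binary: 11111111.11111111.11111100.00000000
Count leading 1s
Prefix: /22


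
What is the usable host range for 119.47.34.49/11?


Network: 119.32.0.0
Broadcast: 119.63.255.255
First usable = network + 1
Last usable = broadcast - 1
Range: 119.32.0.1 to 119.63.255.254


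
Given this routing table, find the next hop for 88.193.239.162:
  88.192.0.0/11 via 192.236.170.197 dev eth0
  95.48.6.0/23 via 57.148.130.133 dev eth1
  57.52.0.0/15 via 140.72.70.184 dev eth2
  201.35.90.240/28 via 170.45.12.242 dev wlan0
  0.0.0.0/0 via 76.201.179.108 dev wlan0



Longest prefix match for 88.193.239.162:
  /11 88.192.0.0: MATCH
  /23 95.48.6.0: no
  /15 57.52.0.0: no
  /28 201.35.90.240: no
  /0 0.0.0.0: MATCH
Selected: next-hop 192.236.170.197 via eth0 (matched /11)


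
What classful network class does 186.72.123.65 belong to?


First octet: 186
Binary: 10111010
10xxxxxx -> Class B (128-191)
Class B, default mask 255.255.0.0 (/16)


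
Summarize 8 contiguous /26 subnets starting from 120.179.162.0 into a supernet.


Original prefix: /26
Number of subnets: 8 = 2^3
New prefix = 26 - 3 = 23
Supernet: 120.179.162.0/23


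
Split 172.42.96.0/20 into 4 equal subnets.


New prefix = 20 + 2 = 22
Each subnet has 1024 addresses
  172.42.96.0/22
  172.42.100.0/22
  172.42.104.0/22
  172.42.108.0/22
Subnets: 172.42.96.0/22, 172.42.100.0/22, 172.42.104.0/22, 172.42.108.0/22


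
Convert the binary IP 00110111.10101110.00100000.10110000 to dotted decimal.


00110111 = 55
10101110 = 174
00100000 = 32
10110000 = 176
IP: 55.174.32.176


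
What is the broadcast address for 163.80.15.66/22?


Network: 163.80.12.0/22
Host bits = 10
Set all host bits to 1:
Broadcast: 163.80.15.255


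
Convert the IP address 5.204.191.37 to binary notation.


5 = 00000101
204 = 11001100
191 = 10111111
37 = 00100101
Binary: 00000101.11001100.10111111.00100101


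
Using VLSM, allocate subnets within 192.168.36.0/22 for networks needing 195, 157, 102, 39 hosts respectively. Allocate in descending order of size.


195 hosts -> /24 (254 usable): 192.168.36.0/24
157 hosts -> /24 (254 usable): 192.168.37.0/24
102 hosts -> /25 (126 usable): 192.168.38.0/25
39 hosts -> /26 (62 usable): 192.168.38.128/26
Allocation: 192.168.36.0/24 (195 hosts, 254 usable); 192.168.37.0/24 (157 hosts, 254 usable); 192.168.38.0/25 (102 hosts, 126 usable); 192.168.38.128/26 (39 hosts, 62 usable)


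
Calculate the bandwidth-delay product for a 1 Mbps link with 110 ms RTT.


BDP = bandwidth * RTT
= 1 Mbps * 110 ms
= 1 * 1e6 * 110 / 1000 bits
= 110000 bits
= 13750 bytes
= 13.4277 KB
BDP = 110000 bits (13750 bytes)


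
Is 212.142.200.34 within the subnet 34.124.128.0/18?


Subnet network: 34.124.128.0
Test IP AND mask: 212.142.192.0
No, 212.142.200.34 is not in 34.124.128.0/18


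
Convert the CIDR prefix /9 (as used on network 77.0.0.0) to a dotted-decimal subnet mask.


/9 means 9 network bits, 23 host bits
Binary: 11111111100000000000000000000000
Mask: 255.128.0.0


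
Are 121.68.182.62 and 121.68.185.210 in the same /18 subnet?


Mask: 255.255.192.0
121.68.182.62 AND mask = 121.68.128.0
121.68.185.210 AND mask = 121.68.128.0
Yes, same subnet (121.68.128.0)


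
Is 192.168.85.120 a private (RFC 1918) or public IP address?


RFC 1918 private ranges:
  10.0.0.0/8 (10.0.0.0 - 10.255.255.255)
  172.16.0.0/12 (172.16.0.0 - 172.31.255.255)
  192.168.0.0/16 (192.168.0.0 - 192.168.255.255)
Private (in 192.168.0.0/16)


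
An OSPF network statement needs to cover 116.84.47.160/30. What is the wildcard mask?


Subnet mask: 255.255.255.252
Wildcard = 255.255.255.255 - subnet mask
255 - 255 = 0
255 - 255 = 0
255 - 255 = 0
255 - 252 = 3
Wildcard: 0.0.0.3


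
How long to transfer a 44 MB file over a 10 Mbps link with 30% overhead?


Effective throughput = 10 * (1 - 30/100) = 7 Mbps
File size in Mb = 44 * 8 = 352 Mb
Time = 352 / 7
Time = 50.2857 seconds


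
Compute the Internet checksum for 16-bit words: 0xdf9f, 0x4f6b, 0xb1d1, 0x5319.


Sum all words (with carry folding):
+ 0xdf9f = 0xdf9f
+ 0x4f6b = 0x2f0b
+ 0xb1d1 = 0xe0dc
+ 0x5319 = 0x33f6
One's complement: ~0x33f6
Checksum = 0xcc09


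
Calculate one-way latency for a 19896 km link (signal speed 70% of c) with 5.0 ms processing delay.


Speed = 0.7 * 3e5 km/s = 210000 km/s
Propagation delay = 19896 / 210000 = 0.0947 s = 94.7429 ms
Processing delay = 5.0 ms
Total one-way latency = 99.7429 ms


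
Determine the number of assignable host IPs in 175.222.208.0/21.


Host bits = 32 - 21 = 11
Total addresses = 2^11 = 2048
Usable = total - 2 (network and broadcast)
Usable hosts: 2046


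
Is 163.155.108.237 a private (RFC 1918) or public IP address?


RFC 1918 private ranges:
  10.0.0.0/8 (10.0.0.0 - 10.255.255.255)
  172.16.0.0/12 (172.16.0.0 - 172.31.255.255)
  192.168.0.0/16 (192.168.0.0 - 192.168.255.255)
Public (not in any RFC 1918 range)


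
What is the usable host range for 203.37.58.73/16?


Network: 203.37.0.0
Broadcast: 203.37.255.255
First usable = network + 1
Last usable = broadcast - 1
Range: 203.37.0.1 to 203.37.255.254


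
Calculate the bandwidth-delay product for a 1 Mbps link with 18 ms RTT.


BDP = bandwidth * RTT
= 1 Mbps * 18 ms
= 1 * 1e6 * 18 / 1000 bits
= 18000 bits
= 2250 bytes
= 2.1973 KB
BDP = 18000 bits (2250 bytes)


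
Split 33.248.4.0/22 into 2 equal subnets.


New prefix = 22 + 1 = 23
Each subnet has 512 addresses
  33.248.4.0/23
  33.248.6.0/23
Subnets: 33.248.4.0/23, 33.248.6.0/23


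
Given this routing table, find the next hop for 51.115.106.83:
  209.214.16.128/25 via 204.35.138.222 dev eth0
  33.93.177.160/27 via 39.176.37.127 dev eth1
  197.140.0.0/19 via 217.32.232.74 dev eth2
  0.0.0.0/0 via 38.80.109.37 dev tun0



Longest prefix match for 51.115.106.83:
  /25 209.214.16.128: no
  /27 33.93.177.160: no
  /19 197.140.0.0: no
  /0 0.0.0.0: MATCH
Selected: next-hop 38.80.109.37 via tun0 (matched /0)


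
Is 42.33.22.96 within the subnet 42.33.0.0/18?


Subnet network: 42.33.0.0
Test IP AND mask: 42.33.0.0
Yes, 42.33.22.96 is in 42.33.0.0/18


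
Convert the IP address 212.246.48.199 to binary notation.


212 = 11010100
246 = 11110110
48 = 00110000
199 = 11000111
Binary: 11010100.11110110.00110000.11000111


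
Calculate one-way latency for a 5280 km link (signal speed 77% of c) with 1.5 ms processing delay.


Speed = 0.77 * 3e5 km/s = 231000 km/s
Propagation delay = 5280 / 231000 = 0.0229 s = 22.8571 ms
Processing delay = 1.5 ms
Total one-way latency = 24.3571 ms


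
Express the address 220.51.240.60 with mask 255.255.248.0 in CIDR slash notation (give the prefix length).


Binary: 11111111.11111111.11111000.00000000
Count leading 1s
Prefix: /21


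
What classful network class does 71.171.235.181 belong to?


First octet: 71
Binary: 01000111
0xxxxxxx -> Class A (1-126)
Class A, default mask 255.0.0.0 (/8)


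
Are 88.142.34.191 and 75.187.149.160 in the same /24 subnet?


Mask: 255.255.255.0
88.142.34.191 AND mask = 88.142.34.0
75.187.149.160 AND mask = 75.187.149.0
No, different subnets (88.142.34.0 vs 75.187.149.0)


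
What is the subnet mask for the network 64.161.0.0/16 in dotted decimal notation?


/16 means 16 network bits, 16 host bits
Binary: 11111111111111110000000000000000
Mask: 255.255.0.0


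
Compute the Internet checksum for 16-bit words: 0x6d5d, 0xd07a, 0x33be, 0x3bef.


Sum all words (with carry folding):
+ 0x6d5d = 0x6d5d
+ 0xd07a = 0x3dd8
+ 0x33be = 0x7196
+ 0x3bef = 0xad85
One's complement: ~0xad85
Checksum = 0x527a


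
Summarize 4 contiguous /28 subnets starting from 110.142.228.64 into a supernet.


Original prefix: /28
Number of subnets: 4 = 2^2
New prefix = 28 - 2 = 26
Supernet: 110.142.228.64/26


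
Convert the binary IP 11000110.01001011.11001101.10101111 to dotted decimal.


11000110 = 198
01001011 = 75
11001101 = 205
10101111 = 175
IP: 198.75.205.175


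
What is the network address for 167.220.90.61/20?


IP:   10100111.11011100.01011010.00111101
Mask: 11111111.11111111.11110000.00000000
AND operation:
Net:  10100111.11011100.01010000.00000000
Network: 167.220.80.0/20


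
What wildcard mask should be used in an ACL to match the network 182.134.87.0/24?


Subnet mask: 255.255.255.0
Wildcard = 255.255.255.255 - subnet mask
255 - 255 = 0
255 - 255 = 0
255 - 255 = 0
255 - 0 = 255
Wildcard: 0.0.0.255


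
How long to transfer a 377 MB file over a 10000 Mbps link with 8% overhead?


Effective throughput = 10000 * (1 - 8/100) = 9200 Mbps
File size in Mb = 377 * 8 = 3016 Mb
Time = 3016 / 9200
Time = 0.3278 seconds


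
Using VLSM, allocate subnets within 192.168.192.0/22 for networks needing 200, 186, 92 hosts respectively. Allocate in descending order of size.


200 hosts -> /24 (254 usable): 192.168.192.0/24
186 hosts -> /24 (254 usable): 192.168.193.0/24
92 hosts -> /25 (126 usable): 192.168.194.0/25
Allocation: 192.168.192.0/24 (200 hosts, 254 usable); 192.168.193.0/24 (186 hosts, 254 usable); 192.168.194.0/25 (92 hosts, 126 usable)


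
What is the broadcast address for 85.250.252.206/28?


Network: 85.250.252.192/28
Host bits = 4
Set all host bits to 1:
Broadcast: 85.250.252.207


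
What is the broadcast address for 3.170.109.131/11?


Network: 3.160.0.0/11
Host bits = 21
Set all host bits to 1:
Broadcast: 3.191.255.255


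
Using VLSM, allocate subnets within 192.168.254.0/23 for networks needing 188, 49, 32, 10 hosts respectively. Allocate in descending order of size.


188 hosts -> /24 (254 usable): 192.168.254.0/24
49 hosts -> /26 (62 usable): 192.168.255.0/26
32 hosts -> /26 (62 usable): 192.168.255.64/26
10 hosts -> /28 (14 usable): 192.168.255.128/28
Allocation: 192.168.254.0/24 (188 hosts, 254 usable); 192.168.255.0/26 (49 hosts, 62 usable); 192.168.255.64/26 (32 hosts, 62 usable); 192.168.255.128/28 (10 hosts, 14 usable)


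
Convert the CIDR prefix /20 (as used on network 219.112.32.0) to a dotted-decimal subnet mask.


/20 means 20 network bits, 12 host bits
Binary: 11111111111111111111000000000000
Mask: 255.255.240.0


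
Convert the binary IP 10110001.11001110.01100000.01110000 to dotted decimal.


10110001 = 177
11001110 = 206
01100000 = 96
01110000 = 112
IP: 177.206.96.112


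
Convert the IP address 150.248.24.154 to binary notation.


150 = 10010110
248 = 11111000
24 = 00011000
154 = 10011010
Binary: 10010110.11111000.00011000.10011010


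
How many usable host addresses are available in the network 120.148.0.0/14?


Host bits = 32 - 14 = 18
Total addresses = 2^18 = 262144
Usable = total - 2 (network and broadcast)
Usable hosts: 262142


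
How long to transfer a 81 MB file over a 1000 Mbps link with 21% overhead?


Effective throughput = 1000 * (1 - 21/100) = 790 Mbps
File size in Mb = 81 * 8 = 648 Mb
Time = 648 / 790
Time = 0.8203 seconds


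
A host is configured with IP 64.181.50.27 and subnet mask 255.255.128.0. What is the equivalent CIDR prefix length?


Binary: 11111111.11111111.10000000.00000000
Count leading 1s
Prefix: /17


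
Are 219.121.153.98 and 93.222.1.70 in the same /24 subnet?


Mask: 255.255.255.0
219.121.153.98 AND mask = 219.121.153.0
93.222.1.70 AND mask = 93.222.1.0
No, different subnets (219.121.153.0 vs 93.222.1.0)


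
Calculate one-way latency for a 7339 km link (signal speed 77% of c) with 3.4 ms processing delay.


Speed = 0.77 * 3e5 km/s = 231000 km/s
Propagation delay = 7339 / 231000 = 0.0318 s = 31.7706 ms
Processing delay = 3.4 ms
Total one-way latency = 35.1706 ms


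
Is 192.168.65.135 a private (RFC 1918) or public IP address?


RFC 1918 private ranges:
  10.0.0.0/8 (10.0.0.0 - 10.255.255.255)
  172.16.0.0/12 (172.16.0.0 - 172.31.255.255)
  192.168.0.0/16 (192.168.0.0 - 192.168.255.255)
Private (in 192.168.0.0/16)


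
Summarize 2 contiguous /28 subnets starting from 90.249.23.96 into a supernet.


Original prefix: /28
Number of subnets: 2 = 2^1
New prefix = 28 - 1 = 27
Supernet: 90.249.23.96/27


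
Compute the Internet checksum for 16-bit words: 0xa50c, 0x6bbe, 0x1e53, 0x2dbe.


Sum all words (with carry folding):
+ 0xa50c = 0xa50c
+ 0x6bbe = 0x10cb
+ 0x1e53 = 0x2f1e
+ 0x2dbe = 0x5cdc
One's complement: ~0x5cdc
Checksum = 0xa323


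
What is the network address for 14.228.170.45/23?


IP:   00001110.11100100.10101010.00101101
Mask: 11111111.11111111.11111110.00000000
AND operation:
Net:  00001110.11100100.10101010.00000000
Network: 14.228.170.0/23


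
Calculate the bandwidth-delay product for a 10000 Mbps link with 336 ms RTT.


BDP = bandwidth * RTT
= 10000 Mbps * 336 ms
= 10000 * 1e6 * 336 / 1000 bits
= 3360000000 bits
= 420000000 bytes
= 410156.25 KB
BDP = 3360000000 bits (420000000 bytes)


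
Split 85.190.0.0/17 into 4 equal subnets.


New prefix = 17 + 2 = 19
Each subnet has 8192 addresses
  85.190.0.0/19
  85.190.32.0/19
  85.190.64.0/19
  85.190.96.0/19
Subnets: 85.190.0.0/19, 85.190.32.0/19, 85.190.64.0/19, 85.190.96.0/19


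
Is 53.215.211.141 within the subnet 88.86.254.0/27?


Subnet network: 88.86.254.0
Test IP AND mask: 53.215.211.128
No, 53.215.211.141 is not in 88.86.254.0/27


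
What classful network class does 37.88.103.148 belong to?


First octet: 37
Binary: 00100101
0xxxxxxx -> Class A (1-126)
Class A, default mask 255.0.0.0 (/8)


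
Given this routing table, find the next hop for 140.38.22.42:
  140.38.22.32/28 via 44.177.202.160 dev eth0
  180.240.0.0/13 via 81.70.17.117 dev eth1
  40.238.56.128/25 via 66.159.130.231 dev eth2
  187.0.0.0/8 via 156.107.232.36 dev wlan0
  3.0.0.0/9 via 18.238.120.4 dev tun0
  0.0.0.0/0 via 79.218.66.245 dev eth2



Longest prefix match for 140.38.22.42:
  /28 140.38.22.32: MATCH
  /13 180.240.0.0: no
  /25 40.238.56.128: no
  /8 187.0.0.0: no
  /9 3.0.0.0: no
  /0 0.0.0.0: MATCH
Selected: next-hop 44.177.202.160 via eth0 (matched /28)


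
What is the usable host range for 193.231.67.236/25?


Network: 193.231.67.128
Broadcast: 193.231.67.255
First usable = network + 1
Last usable = broadcast - 1
Range: 193.231.67.129 to 193.231.67.254


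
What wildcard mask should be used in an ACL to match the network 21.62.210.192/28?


Subnet mask: 255.255.255.240
Wildcard = 255.255.255.255 - subnet mask
255 - 255 = 0
255 - 255 = 0
255 - 255 = 0
255 - 240 = 15
Wildcard: 0.0.0.15


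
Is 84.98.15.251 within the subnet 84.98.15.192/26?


Subnet network: 84.98.15.192
Test IP AND mask: 84.98.15.192
Yes, 84.98.15.251 is in 84.98.15.192/26


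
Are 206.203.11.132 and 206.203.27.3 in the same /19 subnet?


Mask: 255.255.224.0
206.203.11.132 AND mask = 206.203.0.0
206.203.27.3 AND mask = 206.203.0.0
Yes, same subnet (206.203.0.0)


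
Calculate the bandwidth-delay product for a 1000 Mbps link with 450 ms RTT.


BDP = bandwidth * RTT
= 1000 Mbps * 450 ms
= 1000 * 1e6 * 450 / 1000 bits
= 450000000 bits
= 56250000 bytes
= 54931.6406 KB
BDP = 450000000 bits (56250000 bytes)


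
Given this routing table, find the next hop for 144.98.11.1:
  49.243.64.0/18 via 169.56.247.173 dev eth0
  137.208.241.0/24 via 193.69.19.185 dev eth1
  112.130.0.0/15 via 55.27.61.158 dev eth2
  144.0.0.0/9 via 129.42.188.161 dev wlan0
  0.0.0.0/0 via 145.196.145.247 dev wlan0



Longest prefix match for 144.98.11.1:
  /18 49.243.64.0: no
  /24 137.208.241.0: no
  /15 112.130.0.0: no
  /9 144.0.0.0: MATCH
  /0 0.0.0.0: MATCH
Selected: next-hop 129.42.188.161 via wlan0 (matched /9)


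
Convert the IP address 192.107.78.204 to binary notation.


192 = 11000000
107 = 01101011
78 = 01001110
204 = 11001100
Binary: 11000000.01101011.01001110.11001100


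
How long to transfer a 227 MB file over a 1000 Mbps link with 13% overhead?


Effective throughput = 1000 * (1 - 13/100) = 870 Mbps
File size in Mb = 227 * 8 = 1816 Mb
Time = 1816 / 870
Time = 2.0874 seconds


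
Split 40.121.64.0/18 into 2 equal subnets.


New prefix = 18 + 1 = 19
Each subnet has 8192 addresses
  40.121.64.0/19
  40.121.96.0/19
Subnets: 40.121.64.0/19, 40.121.96.0/19


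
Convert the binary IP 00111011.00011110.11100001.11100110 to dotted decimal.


00111011 = 59
00011110 = 30
11100001 = 225
11100110 = 230
IP: 59.30.225.230


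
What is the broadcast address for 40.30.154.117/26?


Network: 40.30.154.64/26
Host bits = 6
Set all host bits to 1:
Broadcast: 40.30.154.127


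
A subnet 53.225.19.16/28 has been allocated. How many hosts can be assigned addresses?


Host bits = 32 - 28 = 4
Total addresses = 2^4 = 16
Usable = total - 2 (network and broadcast)
Usable hosts: 14


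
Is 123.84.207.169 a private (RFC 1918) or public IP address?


RFC 1918 private ranges:
  10.0.0.0/8 (10.0.0.0 - 10.255.255.255)
  172.16.0.0/12 (172.16.0.0 - 172.31.255.255)
  192.168.0.0/16 (192.168.0.0 - 192.168.255.255)
Public (not in any RFC 1918 range)


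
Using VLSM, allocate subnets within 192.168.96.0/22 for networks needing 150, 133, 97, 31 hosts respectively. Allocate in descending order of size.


150 hosts -> /24 (254 usable): 192.168.96.0/24
133 hosts -> /24 (254 usable): 192.168.97.0/24
97 hosts -> /25 (126 usable): 192.168.98.0/25
31 hosts -> /26 (62 usable): 192.168.98.128/26
Allocation: 192.168.96.0/24 (150 hosts, 254 usable); 192.168.97.0/24 (133 hosts, 254 usable); 192.168.98.0/25 (97 hosts, 126 usable); 192.168.98.128/26 (31 hosts, 62 usable)


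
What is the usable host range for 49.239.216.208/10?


Network: 49.192.0.0
Broadcast: 49.255.255.255
First usable = network + 1
Last usable = broadcast - 1
Range: 49.192.0.1 to 49.255.255.254


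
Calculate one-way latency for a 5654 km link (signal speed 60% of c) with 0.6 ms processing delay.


Speed = 0.6 * 3e5 km/s = 180000 km/s
Propagation delay = 5654 / 180000 = 0.0314 s = 31.4111 ms
Processing delay = 0.6 ms
Total one-way latency = 32.0111 ms


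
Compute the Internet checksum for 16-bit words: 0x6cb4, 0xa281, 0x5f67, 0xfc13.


Sum all words (with carry folding):
+ 0x6cb4 = 0x6cb4
+ 0xa281 = 0x0f36
+ 0x5f67 = 0x6e9d
+ 0xfc13 = 0x6ab1
One's complement: ~0x6ab1
Checksum = 0x954e


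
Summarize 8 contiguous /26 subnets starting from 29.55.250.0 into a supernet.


Original prefix: /26
Number of subnets: 8 = 2^3
New prefix = 26 - 3 = 23
Supernet: 29.55.250.0/23


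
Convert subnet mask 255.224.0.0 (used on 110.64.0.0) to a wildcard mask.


Subnet mask: 255.224.0.0
Wildcard = 255.255.255.255 - subnet mask
255 - 255 = 0
255 - 224 = 31
255 - 0 = 255
255 - 0 = 255
Wildcard: 0.31.255.255


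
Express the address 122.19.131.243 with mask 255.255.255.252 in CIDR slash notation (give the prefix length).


Binary: 11111111.11111111.11111111.11111100
Count leading 1s
Prefix: /30


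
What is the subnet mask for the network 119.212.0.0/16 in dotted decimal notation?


/16 means 16 network bits, 16 host bits
Binary: 11111111111111110000000000000000
Mask: 255.255.0.0


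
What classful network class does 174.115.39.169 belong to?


First octet: 174
Binary: 10101110
10xxxxxx -> Class B (128-191)
Class B, default mask 255.255.0.0 (/16)


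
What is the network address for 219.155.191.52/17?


IP:   11011011.10011011.10111111.00110100
Mask: 11111111.11111111.10000000.00000000
AND operation:
Net:  11011011.10011011.10000000.00000000
Network: 219.155.128.0/17


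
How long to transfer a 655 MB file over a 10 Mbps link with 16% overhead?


Effective throughput = 10 * (1 - 16/100) = 8.4 Mbps
File size in Mb = 655 * 8 = 5240 Mb
Time = 5240 / 8.4
Time = 623.8095 seconds


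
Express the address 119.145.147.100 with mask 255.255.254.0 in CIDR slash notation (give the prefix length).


Binary: 11111111.11111111.11111110.00000000
Count leading 1s
Prefix: /23


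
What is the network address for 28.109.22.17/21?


IP:   00011100.01101101.00010110.00010001
Mask: 11111111.11111111.11111000.00000000
AND operation:
Net:  00011100.01101101.00010000.00000000
Network: 28.109.16.0/21


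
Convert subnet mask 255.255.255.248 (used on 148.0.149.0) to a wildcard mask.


Subnet mask: 255.255.255.248
Wildcard = 255.255.255.255 - subnet mask
255 - 255 = 0
255 - 255 = 0
255 - 255 = 0
255 - 248 = 7
Wildcard: 0.0.0.7


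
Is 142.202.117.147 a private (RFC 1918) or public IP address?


RFC 1918 private ranges:
  10.0.0.0/8 (10.0.0.0 - 10.255.255.255)
  172.16.0.0/12 (172.16.0.0 - 172.31.255.255)
  192.168.0.0/16 (192.168.0.0 - 192.168.255.255)
Public (not in any RFC 1918 range)


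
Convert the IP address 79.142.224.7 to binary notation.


79 = 01001111
142 = 10001110
224 = 11100000
7 = 00000111
Binary: 01001111.10001110.11100000.00000111


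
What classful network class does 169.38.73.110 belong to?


First octet: 169
Binary: 10101001
10xxxxxx -> Class B (128-191)
Class B, default mask 255.255.0.0 (/16)


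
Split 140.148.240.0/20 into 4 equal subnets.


New prefix = 20 + 2 = 22
Each subnet has 1024 addresses
  140.148.240.0/22
  140.148.244.0/22
  140.148.248.0/22
  140.148.252.0/22
Subnets: 140.148.240.0/22, 140.148.244.0/22, 140.148.248.0/22, 140.148.252.0/22


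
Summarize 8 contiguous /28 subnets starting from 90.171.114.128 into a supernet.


Original prefix: /28
Number of subnets: 8 = 2^3
New prefix = 28 - 3 = 25
Supernet: 90.171.114.128/25


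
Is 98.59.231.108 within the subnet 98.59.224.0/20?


Subnet network: 98.59.224.0
Test IP AND mask: 98.59.224.0
Yes, 98.59.231.108 is in 98.59.224.0/20


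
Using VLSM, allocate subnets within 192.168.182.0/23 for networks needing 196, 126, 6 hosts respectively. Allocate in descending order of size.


196 hosts -> /24 (254 usable): 192.168.182.0/24
126 hosts -> /25 (126 usable): 192.168.183.0/25
6 hosts -> /29 (6 usable): 192.168.183.128/29
Allocation: 192.168.182.0/24 (196 hosts, 254 usable); 192.168.183.0/25 (126 hosts, 126 usable); 192.168.183.128/29 (6 hosts, 6 usable)


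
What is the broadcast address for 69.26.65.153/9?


Network: 69.0.0.0/9
Host bits = 23
Set all host bits to 1:
Broadcast: 69.127.255.255


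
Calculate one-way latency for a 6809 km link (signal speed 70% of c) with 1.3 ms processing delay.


Speed = 0.7 * 3e5 km/s = 210000 km/s
Propagation delay = 6809 / 210000 = 0.0324 s = 32.4238 ms
Processing delay = 1.3 ms
Total one-way latency = 33.7238 ms


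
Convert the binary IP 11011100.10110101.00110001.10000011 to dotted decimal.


11011100 = 220
10110101 = 181
00110001 = 49
10000011 = 131
IP: 220.181.49.131


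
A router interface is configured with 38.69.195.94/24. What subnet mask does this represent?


/24 means 24 network bits, 8 host bits
Binary: 11111111111111111111111100000000
Mask: 255.255.255.0


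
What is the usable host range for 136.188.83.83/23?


Network: 136.188.82.0
Broadcast: 136.188.83.255
First usable = network + 1
Last usable = broadcast - 1
Range: 136.188.82.1 to 136.188.83.254


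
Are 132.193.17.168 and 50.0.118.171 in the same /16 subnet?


Mask: 255.255.0.0
132.193.17.168 AND mask = 132.193.0.0
50.0.118.171 AND mask = 50.0.0.0
No, different subnets (132.193.0.0 vs 50.0.0.0)


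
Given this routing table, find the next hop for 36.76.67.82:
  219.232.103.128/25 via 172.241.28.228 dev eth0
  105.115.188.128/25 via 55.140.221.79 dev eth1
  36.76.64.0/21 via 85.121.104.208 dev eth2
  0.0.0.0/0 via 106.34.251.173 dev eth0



Longest prefix match for 36.76.67.82:
  /25 219.232.103.128: no
  /25 105.115.188.128: no
  /21 36.76.64.0: MATCH
  /0 0.0.0.0: MATCH
Selected: next-hop 85.121.104.208 via eth2 (matched /21)


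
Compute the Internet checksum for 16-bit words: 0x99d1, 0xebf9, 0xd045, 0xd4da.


Sum all words (with carry folding):
+ 0x99d1 = 0x99d1
+ 0xebf9 = 0x85cb
+ 0xd045 = 0x5611
+ 0xd4da = 0x2aec
One's complement: ~0x2aec
Checksum = 0xd513


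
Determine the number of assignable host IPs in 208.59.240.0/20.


Host bits = 32 - 20 = 12
Total addresses = 2^12 = 4096
Usable = total - 2 (network and broadcast)
Usable hosts: 4094


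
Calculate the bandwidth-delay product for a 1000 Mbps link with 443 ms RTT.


BDP = bandwidth * RTT
= 1000 Mbps * 443 ms
= 1000 * 1e6 * 443 / 1000 bits
= 443000000 bits
= 55375000 bytes
= 54077.1484 KB
BDP = 443000000 bits (55375000 bytes)


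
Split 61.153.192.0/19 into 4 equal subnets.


New prefix = 19 + 2 = 21
Each subnet has 2048 addresses
  61.153.192.0/21
  61.153.200.0/21
  61.153.208.0/21
  61.153.216.0/21
Subnets: 61.153.192.0/21, 61.153.200.0/21, 61.153.208.0/21, 61.153.216.0/21


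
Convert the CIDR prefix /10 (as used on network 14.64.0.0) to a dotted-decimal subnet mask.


/10 means 10 network bits, 22 host bits
Binary: 11111111110000000000000000000000
Mask: 255.192.0.0


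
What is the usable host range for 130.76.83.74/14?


Network: 130.76.0.0
Broadcast: 130.79.255.255
First usable = network + 1
Last usable = broadcast - 1
Range: 130.76.0.1 to 130.79.255.254


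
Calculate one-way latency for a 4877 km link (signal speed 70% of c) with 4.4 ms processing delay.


Speed = 0.7 * 3e5 km/s = 210000 km/s
Propagation delay = 4877 / 210000 = 0.0232 s = 23.2238 ms
Processing delay = 4.4 ms
Total one-way latency = 27.6238 ms
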